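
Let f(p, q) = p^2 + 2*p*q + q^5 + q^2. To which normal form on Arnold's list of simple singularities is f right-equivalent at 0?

A_{4}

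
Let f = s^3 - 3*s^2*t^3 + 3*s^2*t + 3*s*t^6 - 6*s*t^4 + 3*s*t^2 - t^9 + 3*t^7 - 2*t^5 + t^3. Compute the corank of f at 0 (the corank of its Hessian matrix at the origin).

The Hessian at 0 is [[0, 0], [0, 0]] of rank 0; hence corank 2.

2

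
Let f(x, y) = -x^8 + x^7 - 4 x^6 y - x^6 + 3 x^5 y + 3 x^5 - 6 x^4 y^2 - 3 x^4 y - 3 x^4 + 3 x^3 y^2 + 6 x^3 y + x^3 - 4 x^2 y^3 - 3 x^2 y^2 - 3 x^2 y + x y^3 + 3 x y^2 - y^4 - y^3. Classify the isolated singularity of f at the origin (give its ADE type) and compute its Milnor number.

Type E_{7}, Milnor number mu = 7.

The Hessian of f at 0 has rank 0. Corank 2; j^3 = (x - y)^3 is a perfect cube, so E-series; the 4-jet and mu = 7 give E_7.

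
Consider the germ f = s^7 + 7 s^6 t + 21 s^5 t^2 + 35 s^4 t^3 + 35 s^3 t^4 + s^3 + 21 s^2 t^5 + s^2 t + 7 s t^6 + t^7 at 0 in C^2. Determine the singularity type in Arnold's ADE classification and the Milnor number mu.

Type D_8, Milnor number mu = 8.

The Hessian of f at 0 is [[0, 0], [0, 0]] with rank 0, so corank 2. A Groebner basis of the Jacobian ideal J(f) in C{s,t} is {-s*t/7 + t^6, s*t^2, s^2 + s*t}; counting standard monomials gives mu = 8. Corank 2; j^3 = s^2*(s + t) has shape L^2 M (L != M), so D-series; mu = 8 gives D_8.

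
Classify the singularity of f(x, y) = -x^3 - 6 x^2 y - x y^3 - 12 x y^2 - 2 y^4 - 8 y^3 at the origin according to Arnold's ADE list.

E_{7}

The Hessian of f at 0 has rank 0. Corank 2; j^3 = -(x + 2*y)^3 is a perfect cube, so E-series; the 4-jet and mu = 7 give E_7.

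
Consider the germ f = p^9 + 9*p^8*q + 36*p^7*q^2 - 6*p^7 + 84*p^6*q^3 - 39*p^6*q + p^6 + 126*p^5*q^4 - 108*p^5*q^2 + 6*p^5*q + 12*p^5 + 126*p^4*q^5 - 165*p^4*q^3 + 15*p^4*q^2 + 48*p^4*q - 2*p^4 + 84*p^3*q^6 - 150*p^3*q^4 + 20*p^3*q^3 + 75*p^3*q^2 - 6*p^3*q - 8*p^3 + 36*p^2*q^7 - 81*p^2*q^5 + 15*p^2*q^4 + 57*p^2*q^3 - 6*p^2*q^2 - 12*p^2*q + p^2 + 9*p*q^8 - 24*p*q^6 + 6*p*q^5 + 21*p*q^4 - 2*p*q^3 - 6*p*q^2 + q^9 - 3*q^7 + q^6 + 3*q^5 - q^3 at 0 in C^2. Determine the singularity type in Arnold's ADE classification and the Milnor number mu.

Type A_2, Milnor number mu = 2.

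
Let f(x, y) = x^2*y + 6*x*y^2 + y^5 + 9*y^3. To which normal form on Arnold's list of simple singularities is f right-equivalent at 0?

D_6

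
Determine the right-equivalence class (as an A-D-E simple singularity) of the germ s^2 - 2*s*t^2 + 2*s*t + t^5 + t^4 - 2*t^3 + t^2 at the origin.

The Hessian of f at 0 is [[2, 2], [2, 2]] with rank 1, so corank 1. A Groebner basis of the Jacobian ideal J(f) in C{s,t} is {s^2 + 2*s*t + s + t, -s + t^2 - t}; counting standard monomials gives mu = 4. Corank 1: A-series; mu = 4 gives A_4.

A_4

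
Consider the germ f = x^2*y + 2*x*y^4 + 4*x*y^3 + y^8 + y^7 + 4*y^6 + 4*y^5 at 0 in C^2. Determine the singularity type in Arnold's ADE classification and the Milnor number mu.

The Hessian of f at 0 has rank 0. Corank 2; j^3 = x^2*y has shape L^2 M (L != M), so D-series; mu = 9 gives D_9.

Type D9, Milnor number mu = 9.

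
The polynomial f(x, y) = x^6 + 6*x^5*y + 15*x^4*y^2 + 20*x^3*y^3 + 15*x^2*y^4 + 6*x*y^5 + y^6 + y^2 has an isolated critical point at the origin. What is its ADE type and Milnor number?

Type A5, Milnor number mu = 5.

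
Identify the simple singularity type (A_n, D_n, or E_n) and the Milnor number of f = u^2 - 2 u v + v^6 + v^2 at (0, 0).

Type A5, Milnor number mu = 5.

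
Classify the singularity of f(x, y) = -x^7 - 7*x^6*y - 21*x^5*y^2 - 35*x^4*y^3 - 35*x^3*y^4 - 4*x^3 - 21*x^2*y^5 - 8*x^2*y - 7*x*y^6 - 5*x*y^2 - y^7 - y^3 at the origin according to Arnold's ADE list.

The Hessian of f at 0 has rank 0. Corank 2; j^3 = -(x + y)*(2*x + y)^2 has shape L^2 M (L != M), so D-series; mu = 8 gives D_8.

D_8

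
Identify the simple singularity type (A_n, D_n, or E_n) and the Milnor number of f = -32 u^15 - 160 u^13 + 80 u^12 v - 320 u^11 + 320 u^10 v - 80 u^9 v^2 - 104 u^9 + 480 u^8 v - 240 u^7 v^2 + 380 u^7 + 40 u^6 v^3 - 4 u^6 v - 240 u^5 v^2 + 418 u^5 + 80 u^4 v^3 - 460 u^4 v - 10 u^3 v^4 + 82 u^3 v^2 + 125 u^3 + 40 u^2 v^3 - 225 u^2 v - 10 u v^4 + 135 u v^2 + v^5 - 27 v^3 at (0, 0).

The Hessian of f at 0 is [[0, 0], [0, 0]] with rank 0, so corank 2. A Groebner basis of the Jacobian ideal J(f) in C{u,v} is {-14375*u^2/324 + u*v^3 + 2875*u*v/54 - 575*v^2/36, -6250*u^2/81 + 2500*u*v/27 + v^4 - 250*v^2/9, u^3 - 27*u*v^2/25 + 54*v^3/125, u^2*v - 6*u*v^2/5 + 9*v^3/25}; counting standard monomials gives mu = 8. Corank 2; j^3 = (5*u - 3*v)^3 is a perfect cube, so E-series; the 5-jet and mu = 8 give E_8.

Type E_{8}, Milnor number mu = 8.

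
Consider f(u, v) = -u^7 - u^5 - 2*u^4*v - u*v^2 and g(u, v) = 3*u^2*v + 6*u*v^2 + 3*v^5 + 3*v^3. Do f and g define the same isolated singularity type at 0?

The Hessian of f at 0 is [[0, 0], [0, 0]] with rank 0, so corank 2. A Groebner basis of the Jacobian ideal J(f) in C{u,v} is {u^4 + v^2/5, v^3, u*v - v^2/5}; counting standard monomials gives mu = 6. Corank 2; j^3 = -u*v^2 has shape L^2 M (L != M), so D-series; mu = 6 gives D_6. The Hessian of g at 0 is [[0, 0], [0, 0]] with rank 0, so corank 2. A Groebner basis of the Jacobian ideal J(g) in C{u,v} is {u^2/5 + v^4 - v^2/5, u^3 + v^3, u*v + v^2}; counting standard monomials gives mu = 6. Corank 2; j^3 = 3*v*(u + v)^2 has shape L^2 M (L != M), so D-series; mu = 6 gives D_6. Both have type D_6, hence right-equivalent.

Yes.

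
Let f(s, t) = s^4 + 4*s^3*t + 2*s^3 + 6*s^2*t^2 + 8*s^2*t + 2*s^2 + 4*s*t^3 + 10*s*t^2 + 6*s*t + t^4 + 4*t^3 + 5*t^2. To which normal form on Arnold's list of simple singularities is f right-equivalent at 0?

The Hessian of f at 0 has rank 2. Corank 0: nondegenerate Morse point, so A_1.

A_{1}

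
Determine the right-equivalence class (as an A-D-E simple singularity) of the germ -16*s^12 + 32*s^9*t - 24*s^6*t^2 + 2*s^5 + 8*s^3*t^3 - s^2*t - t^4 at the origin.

D_5

The Hessian of f at 0 has rank 0. Corank 2; j^3 = -s^2*t has shape L^2 M (L != M), so D-series; mu = 5 gives D_5.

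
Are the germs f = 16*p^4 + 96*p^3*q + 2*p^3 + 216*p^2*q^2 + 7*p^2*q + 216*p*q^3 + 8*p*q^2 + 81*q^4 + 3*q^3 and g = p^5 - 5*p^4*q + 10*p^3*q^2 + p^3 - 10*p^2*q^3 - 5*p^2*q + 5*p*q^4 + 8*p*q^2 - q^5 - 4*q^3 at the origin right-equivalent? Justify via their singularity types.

No.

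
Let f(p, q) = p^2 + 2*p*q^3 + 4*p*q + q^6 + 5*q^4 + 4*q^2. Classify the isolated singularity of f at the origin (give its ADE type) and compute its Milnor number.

Type A3, Milnor number mu = 3.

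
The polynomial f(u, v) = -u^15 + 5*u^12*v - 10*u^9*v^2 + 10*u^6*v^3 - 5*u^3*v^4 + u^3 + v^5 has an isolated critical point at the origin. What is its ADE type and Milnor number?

The Hessian of f at 0 is [[0, 0], [0, 0]] with rank 0, so corank 2. A Groebner basis of the Jacobian ideal J(f) in C{u,v} is {v^4, u^2}; counting standard monomials gives mu = 8. Corank 2; j^3 = u^3 is a perfect cube, so E-series; the 5-jet and mu = 8 give E_8.

Type E_{8}, Milnor number mu = 8.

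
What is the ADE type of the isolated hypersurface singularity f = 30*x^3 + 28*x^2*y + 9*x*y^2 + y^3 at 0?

D_{4}

The Hessian of f at 0 is [[0, 0], [0, 0]] with rank 0, so corank 2. A Groebner basis of the Jacobian ideal J(f) in C{x,y} is {y^3, x^2 - 3*y^2/26, x*y + 9*y^2/26}; counting standard monomials gives mu = 4. Corank 2; j^3 = (3*x + y)*(10*x^2 + 6*x*y + y^2) splits into three distinct lines over C (the quadratic factor has nonzero discriminant), so D_4.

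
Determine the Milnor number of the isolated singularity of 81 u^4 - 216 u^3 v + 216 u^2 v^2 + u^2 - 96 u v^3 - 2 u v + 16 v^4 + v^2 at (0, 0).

3

The Hessian of f at 0 is [[2, -2], [-2, 2]] with rank 1, so corank 1. A Groebner basis of the Jacobian ideal J(f) in C{u,v} is {v^3, u - v}; counting standard monomials gives mu = 3. Corank 1: A-series; mu = 3 gives A_3.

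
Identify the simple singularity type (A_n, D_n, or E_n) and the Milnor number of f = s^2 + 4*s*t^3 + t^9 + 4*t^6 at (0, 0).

Type A_{8}, Milnor number mu = 8.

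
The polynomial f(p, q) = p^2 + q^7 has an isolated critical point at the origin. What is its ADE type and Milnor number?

The Hessian of f at 0 is [[2, 0], [0, 0]] with rank 1, so corank 1. A Groebner basis of the Jacobian ideal J(f) in C{p,q} is {q^6, p}; counting standard monomials gives mu = 6. Corank 1: A-series; mu = 6 gives A_6.

Type A6, Milnor number mu = 6.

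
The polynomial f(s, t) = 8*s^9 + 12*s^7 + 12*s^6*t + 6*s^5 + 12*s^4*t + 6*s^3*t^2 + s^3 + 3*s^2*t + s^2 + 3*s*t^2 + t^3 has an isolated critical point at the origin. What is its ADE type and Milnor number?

Type A_{2}, Milnor number mu = 2.

The Hessian of f at 0 has rank 1. Corank 1: A-series; mu = 2 gives A_2.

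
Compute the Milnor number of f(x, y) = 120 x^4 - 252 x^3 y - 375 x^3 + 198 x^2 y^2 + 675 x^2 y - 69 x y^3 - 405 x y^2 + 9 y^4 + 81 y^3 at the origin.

7

The Hessian of f at 0 is [[0, 0], [0, 0]] with rank 0, so corank 2. A Groebner basis of the Jacobian ideal J(f) in C{x,y} is {1171875*x^2/4 - 703125*x*y/2 + y^4 - 125*y^3/4 + 421875*y^2/4, x^3 - 2475*x^2/4 + 1485*x*y/2 - 3*y^3/20 - 891*y^2/4, x^2*y - 2875*x^2/4 + 1725*x*y/2 - 17*y^3/60 - 1035*y^2/4, -625*x^2 + x*y^2 + 750*x*y - 8*y^3/15 - 225*y^2}; counting standard monomials gives mu = 7. Corank 2; j^3 = -3*(5*x - 3*y)^3 is a perfect cube, so E-series; the 4-jet and mu = 7 give E_7.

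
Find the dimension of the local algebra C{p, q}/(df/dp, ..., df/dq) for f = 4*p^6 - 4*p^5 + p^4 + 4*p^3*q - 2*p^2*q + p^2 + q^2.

1

The Hessian of f at 0 has rank 2. Corank 0: nondegenerate Morse point, so A_1.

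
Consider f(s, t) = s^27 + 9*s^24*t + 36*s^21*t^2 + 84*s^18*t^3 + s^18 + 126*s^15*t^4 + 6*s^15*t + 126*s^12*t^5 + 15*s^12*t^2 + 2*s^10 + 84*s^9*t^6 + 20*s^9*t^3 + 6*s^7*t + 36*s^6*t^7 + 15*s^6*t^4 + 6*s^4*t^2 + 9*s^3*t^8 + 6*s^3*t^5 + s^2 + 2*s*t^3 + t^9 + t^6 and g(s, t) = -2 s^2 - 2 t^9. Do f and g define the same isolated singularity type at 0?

Yes.

The Hessian of f at 0 is [[2, 0], [0, 0]] with rank 1, so corank 1. A Groebner basis of the Jacobian ideal J(f) in C{s,t} is {s^2*t^2, s^3, s + t^3}; counting standard monomials gives mu = 8. Corank 1: A-series; mu = 8 gives A_8. The Hessian of g at 0 is [[-4, 0], [0, 0]] with rank 1, so corank 1. A Groebner basis of the Jacobian ideal J(g) in C{s,t} is {t^8, s}; counting standard monomials gives mu = 8. Corank 1: A-series; mu = 8 gives A_8. Both have type A_8, hence right-equivalent.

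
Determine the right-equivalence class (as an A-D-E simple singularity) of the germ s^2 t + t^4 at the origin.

The Hessian of f at 0 has rank 0. Corank 2; j^3 = s^2*t has shape L^2 M (L != M), so D-series; mu = 5 gives D_5.

D5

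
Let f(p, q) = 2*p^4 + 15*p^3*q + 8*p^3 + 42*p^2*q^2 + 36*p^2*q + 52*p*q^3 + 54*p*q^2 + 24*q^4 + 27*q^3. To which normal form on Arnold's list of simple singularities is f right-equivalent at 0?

The Hessian of f at 0 is [[0, 0], [0, 0]] with rank 0, so corank 2. A Groebner basis of the Jacobian ideal J(f) in C{p,q} is {768*p^2 + 2304*p*q + q^4 + 8*q^3 + 1728*q^2, p^3 + 252*p^2 + 756*p*q + 6*q^3 + 567*q^2, p^2*q - 104*p^2 - 312*p*q - 10*q^3/3 - 234*q^2, 32*p^2 + p*q^2 + 96*p*q + 11*q^3/6 + 72*q^2}; counting standard monomials gives mu = 7. Corank 2; j^3 = (2*p + 3*q)^3 is a perfect cube, so E-series; the 4-jet and mu = 7 give E_7.

E_7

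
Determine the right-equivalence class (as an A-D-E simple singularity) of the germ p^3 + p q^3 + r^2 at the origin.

E_7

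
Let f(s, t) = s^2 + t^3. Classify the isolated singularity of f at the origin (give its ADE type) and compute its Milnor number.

The Hessian of f at 0 is [[2, 0], [0, 0]] with rank 1, so corank 1. A Groebner basis of the Jacobian ideal J(f) in C{s,t} is {t^2, s}; counting standard monomials gives mu = 2. Corank 1: A-series; mu = 2 gives A_2.

Type A_2, Milnor number mu = 2.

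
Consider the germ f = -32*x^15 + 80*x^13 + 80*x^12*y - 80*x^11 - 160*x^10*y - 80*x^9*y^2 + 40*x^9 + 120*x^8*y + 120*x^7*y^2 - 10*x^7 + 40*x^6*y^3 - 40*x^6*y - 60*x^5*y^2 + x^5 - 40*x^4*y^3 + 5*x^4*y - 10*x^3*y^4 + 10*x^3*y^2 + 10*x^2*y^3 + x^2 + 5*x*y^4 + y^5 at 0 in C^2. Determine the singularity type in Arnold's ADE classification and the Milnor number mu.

Type A_4, Milnor number mu = 4.

The Hessian of f at 0 has rank 1. Corank 1: A-series; mu = 4 gives A_4.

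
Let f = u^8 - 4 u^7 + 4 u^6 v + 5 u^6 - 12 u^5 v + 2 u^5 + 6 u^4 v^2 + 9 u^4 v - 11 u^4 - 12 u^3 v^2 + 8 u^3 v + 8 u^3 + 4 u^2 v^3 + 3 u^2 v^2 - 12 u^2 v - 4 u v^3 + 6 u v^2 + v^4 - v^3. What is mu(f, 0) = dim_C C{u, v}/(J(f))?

The Hessian of f at 0 is [[0, 0], [0, 0]] with rank 0, so corank 2. A Groebner basis of the Jacobian ideal J(f) in C{u,v} is {u^3 - 6*u^2 + 6*u*v - 3*v^2/2, u^2*v - 10*u^2 + 10*u*v - 5*v^2/2, -16*u^2 + u*v^2 + 16*u*v - 4*v^2, -24*u^2 + 24*u*v + v^3 - 6*v^2}; counting standard monomials gives mu = 6. Corank 2; j^3 = (2*u - v)^3 is a perfect cube, so E-series; the 4-jet and mu = 6 give E_6.

6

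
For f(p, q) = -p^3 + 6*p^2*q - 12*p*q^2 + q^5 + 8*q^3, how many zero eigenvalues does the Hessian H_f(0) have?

Hessian at 0 has rank 0.

2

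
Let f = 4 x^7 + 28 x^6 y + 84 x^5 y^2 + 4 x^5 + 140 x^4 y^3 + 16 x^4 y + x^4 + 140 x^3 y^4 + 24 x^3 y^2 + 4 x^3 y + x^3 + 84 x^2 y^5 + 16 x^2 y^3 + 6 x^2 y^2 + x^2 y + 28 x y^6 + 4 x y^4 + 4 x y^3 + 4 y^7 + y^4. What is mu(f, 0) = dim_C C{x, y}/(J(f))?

5

The Hessian of f at 0 has rank 0. Corank 2; j^3 = x^2*(x + y) has shape L^2 M (L != M), so D-series; mu = 5 gives D_5.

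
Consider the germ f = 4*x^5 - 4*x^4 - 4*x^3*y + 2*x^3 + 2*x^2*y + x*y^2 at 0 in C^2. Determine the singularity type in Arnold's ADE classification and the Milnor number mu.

Type D_4, Milnor number mu = 4.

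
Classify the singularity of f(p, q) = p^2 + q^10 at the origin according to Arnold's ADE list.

A_9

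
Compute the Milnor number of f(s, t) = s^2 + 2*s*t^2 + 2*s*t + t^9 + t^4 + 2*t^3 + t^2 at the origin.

The Hessian of f at 0 is [[2, 2], [2, 2]] with rank 1, so corank 1. A Groebner basis of the Jacobian ideal J(f) in C{s,t} is {s^4 + 4*s^3*t - 6*s^3 - 10*s^2*t + 5*s^2 + 6*s*t - s - t, s + t^2 + t}; counting standard monomials gives mu = 8. Corank 1: A-series; mu = 8 gives A_8.

8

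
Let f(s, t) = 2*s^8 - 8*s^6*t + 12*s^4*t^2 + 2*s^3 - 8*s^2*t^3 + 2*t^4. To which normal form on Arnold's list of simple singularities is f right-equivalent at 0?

E_6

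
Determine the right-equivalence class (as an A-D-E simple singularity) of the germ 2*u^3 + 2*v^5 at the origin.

E8

The Hessian of f at 0 has rank 0. Corank 2; j^3 = 2*u^3 is a perfect cube, so E-series; the 5-jet and mu = 8 give E_8.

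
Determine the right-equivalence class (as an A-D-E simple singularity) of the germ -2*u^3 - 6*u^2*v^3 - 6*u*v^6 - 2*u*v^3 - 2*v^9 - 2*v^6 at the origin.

E_7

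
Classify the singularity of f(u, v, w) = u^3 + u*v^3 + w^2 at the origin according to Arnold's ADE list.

The Hessian of f at 0 has rank 1. Corank 2; j^3 = u^3 is a perfect cube, so E-series; the 4-jet and mu = 7 give E_7.

E_{7}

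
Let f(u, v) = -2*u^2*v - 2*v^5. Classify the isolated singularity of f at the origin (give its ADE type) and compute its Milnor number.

The Hessian of f at 0 has rank 0. Corank 2; j^3 = -2*u^2*v has shape L^2 M (L != M), so D-series; mu = 6 gives D_6.

Type D_6, Milnor number mu = 6.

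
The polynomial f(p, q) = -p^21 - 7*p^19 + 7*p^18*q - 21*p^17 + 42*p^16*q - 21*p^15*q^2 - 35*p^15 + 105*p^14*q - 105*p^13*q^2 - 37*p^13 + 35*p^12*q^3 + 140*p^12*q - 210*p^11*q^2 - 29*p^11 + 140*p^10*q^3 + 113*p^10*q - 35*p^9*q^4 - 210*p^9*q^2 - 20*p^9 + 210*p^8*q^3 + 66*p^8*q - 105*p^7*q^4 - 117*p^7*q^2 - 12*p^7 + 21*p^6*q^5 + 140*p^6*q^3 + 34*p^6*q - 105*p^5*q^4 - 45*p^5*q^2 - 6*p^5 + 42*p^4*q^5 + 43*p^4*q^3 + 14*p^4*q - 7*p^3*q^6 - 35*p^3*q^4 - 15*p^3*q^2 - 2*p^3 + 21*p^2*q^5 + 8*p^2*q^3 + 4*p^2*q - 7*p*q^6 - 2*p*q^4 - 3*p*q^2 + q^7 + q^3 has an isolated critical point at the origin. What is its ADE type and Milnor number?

Type D4, Milnor number mu = 4.

The Hessian of f at 0 has rank 0. Corank 2; j^3 = -(p - q)*(2*p^2 - 2*p*q + q^2) splits into three distinct lines over C (the quadratic factor has nonzero discriminant), so D_4.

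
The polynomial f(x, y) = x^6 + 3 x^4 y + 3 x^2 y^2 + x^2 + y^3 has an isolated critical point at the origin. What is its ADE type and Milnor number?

The Hessian of f at 0 has rank 1. Corank 1: A-series; mu = 2 gives A_2.

Type A_2, Milnor number mu = 2.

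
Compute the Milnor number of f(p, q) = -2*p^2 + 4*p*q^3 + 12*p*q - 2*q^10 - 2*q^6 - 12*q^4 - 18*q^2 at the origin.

9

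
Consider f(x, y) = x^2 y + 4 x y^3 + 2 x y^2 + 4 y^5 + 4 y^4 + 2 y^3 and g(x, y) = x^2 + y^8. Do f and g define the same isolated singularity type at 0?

The Hessian of f at 0 has rank 0. Corank 2; j^3 = y*(x^2 + 2*x*y + 2*y^2) splits into three distinct lines over C (the quadratic factor has nonzero discriminant), so D_4. The Hessian of g at 0 has rank 1. Corank 1: A-series; mu = 7 gives A_7. f is D_4 but g is A_7, hence not right-equivalent.

No.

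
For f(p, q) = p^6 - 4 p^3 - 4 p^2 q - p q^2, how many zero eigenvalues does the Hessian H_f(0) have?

2

The Hessian at 0 is [[0, 0], [0, 0]] of rank 0; hence corank 2.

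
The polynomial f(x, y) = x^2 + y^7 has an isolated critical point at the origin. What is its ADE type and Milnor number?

Type A_6, Milnor number mu = 6.

The Hessian of f at 0 has rank 1. Corank 1: A-series; mu = 6 gives A_6.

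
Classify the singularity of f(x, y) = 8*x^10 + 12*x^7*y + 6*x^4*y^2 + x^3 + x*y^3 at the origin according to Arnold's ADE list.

E_7

The Hessian of f at 0 has rank 0. Corank 2; j^3 = x^3 is a perfect cube, so E-series; the 4-jet and mu = 7 give E_7.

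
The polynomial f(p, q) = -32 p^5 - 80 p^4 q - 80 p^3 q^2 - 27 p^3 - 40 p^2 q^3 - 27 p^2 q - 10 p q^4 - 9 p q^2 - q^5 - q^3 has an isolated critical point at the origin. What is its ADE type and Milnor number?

Type E_{8}, Milnor number mu = 8.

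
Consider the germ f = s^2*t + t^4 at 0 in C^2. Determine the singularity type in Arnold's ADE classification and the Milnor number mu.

Type D_5, Milnor number mu = 5.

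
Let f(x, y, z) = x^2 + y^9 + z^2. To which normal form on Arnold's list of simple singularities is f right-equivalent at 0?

A_8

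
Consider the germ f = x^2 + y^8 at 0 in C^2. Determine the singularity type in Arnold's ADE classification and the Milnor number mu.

The Hessian of f at 0 is [[2, 0], [0, 0]] with rank 1, so corank 1. A Groebner basis of the Jacobian ideal J(f) in C{x,y} is {y^7, x}; counting standard monomials gives mu = 7. Corank 1: A-series; mu = 7 gives A_7.

Type A7, Milnor number mu = 7.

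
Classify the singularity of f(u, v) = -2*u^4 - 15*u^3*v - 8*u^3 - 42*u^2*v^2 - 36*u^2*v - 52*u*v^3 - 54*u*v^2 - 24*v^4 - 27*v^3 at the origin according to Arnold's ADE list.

The Hessian of f at 0 is [[0, 0], [0, 0]] with rank 0, so corank 2. A Groebner basis of the Jacobian ideal J(f) in C{u,v} is {768*u^2 + 2304*u*v + v^4 + 8*v^3 + 1728*v^2, u^3 + 252*u^2 + 756*u*v + 6*v^3 + 567*v^2, u^2*v - 104*u^2 - 312*u*v - 10*v^3/3 - 234*v^2, 32*u^2 + u*v^2 + 96*u*v + 11*v^3/6 + 72*v^2}; counting standard monomials gives mu = 7. Corank 2; j^3 = -(2*u + 3*v)^3 is a perfect cube, so E-series; the 4-jet and mu = 7 give E_7.

E7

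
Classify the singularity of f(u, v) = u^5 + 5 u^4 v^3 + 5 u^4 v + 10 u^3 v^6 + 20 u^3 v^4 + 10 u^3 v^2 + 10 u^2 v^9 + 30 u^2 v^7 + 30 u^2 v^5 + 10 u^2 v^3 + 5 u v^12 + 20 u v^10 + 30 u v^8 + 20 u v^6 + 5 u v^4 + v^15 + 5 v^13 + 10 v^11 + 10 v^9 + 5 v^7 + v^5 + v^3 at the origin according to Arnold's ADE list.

E8

The Hessian of f at 0 has rank 0. Corank 2; j^3 = v^3 is a perfect cube, so E-series; the 5-jet and mu = 8 give E_8.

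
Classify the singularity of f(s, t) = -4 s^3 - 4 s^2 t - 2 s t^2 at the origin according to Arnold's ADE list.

The Hessian of f at 0 is [[0, 0], [0, 0]] with rank 0, so corank 2. A Groebner basis of the Jacobian ideal J(f) in C{s,t} is {t^3, s^2 + t^2/2, s*t - t^2/2}; counting standard monomials gives mu = 4. Corank 2; j^3 = -2*s*(2*s^2 + 2*s*t + t^2) splits into three distinct lines over C (the quadratic factor has nonzero discriminant), so D_4.

D_{4}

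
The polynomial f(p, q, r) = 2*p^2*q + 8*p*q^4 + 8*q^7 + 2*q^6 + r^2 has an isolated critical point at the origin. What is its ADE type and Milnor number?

Type D_7, Milnor number mu = 7.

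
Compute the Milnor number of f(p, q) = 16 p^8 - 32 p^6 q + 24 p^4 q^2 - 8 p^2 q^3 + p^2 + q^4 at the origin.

3

The Hessian of f at 0 has rank 1. Corank 1: A-series; mu = 3 gives A_3.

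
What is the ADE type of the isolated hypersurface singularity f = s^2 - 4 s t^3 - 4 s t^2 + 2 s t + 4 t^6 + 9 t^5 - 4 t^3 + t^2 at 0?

A_{4}

The Hessian of f at 0 has rank 1. Corank 1: A-series; mu = 4 gives A_4.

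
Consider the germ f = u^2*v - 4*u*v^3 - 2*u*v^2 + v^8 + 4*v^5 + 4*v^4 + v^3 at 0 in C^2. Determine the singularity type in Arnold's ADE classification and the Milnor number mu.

The Hessian of f at 0 is [[0, 0], [0, 0]] with rank 0, so corank 2. A Groebner basis of the Jacobian ideal J(f) in C{u,v} is {u^4 - 3*u^3 + 7*u^2*v + 4*u^2 - 27*u*v^2/2 - 13*u*v/4 - 3*v^2/4, u^3*v - 3*u^3/2 + 3*u^2*v + u^2 - 4*u*v^2 - 3*u*v/4 - v^2/4, -u^3/2 + u^2*v^2 + u^2*v/2, -u*v/2 + v^3 + v^2/2}; counting standard monomials gives mu = 9. Corank 2; j^3 = v*(u - v)^2 has shape L^2 M (L != M), so D-series; mu = 9 gives D_9.

Type D_{9}, Milnor number mu = 9.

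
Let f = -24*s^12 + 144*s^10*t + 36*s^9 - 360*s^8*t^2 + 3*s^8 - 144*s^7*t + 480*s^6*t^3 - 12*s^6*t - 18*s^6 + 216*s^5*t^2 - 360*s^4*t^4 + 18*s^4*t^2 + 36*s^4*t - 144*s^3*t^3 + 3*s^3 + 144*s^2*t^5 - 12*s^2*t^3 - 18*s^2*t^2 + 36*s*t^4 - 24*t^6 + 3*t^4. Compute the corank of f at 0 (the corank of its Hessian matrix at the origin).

2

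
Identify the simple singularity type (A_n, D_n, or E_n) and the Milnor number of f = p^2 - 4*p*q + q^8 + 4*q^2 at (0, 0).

Type A_7, Milnor number mu = 7.

The Hessian of f at 0 has rank 1. Corank 1: A-series; mu = 7 gives A_7.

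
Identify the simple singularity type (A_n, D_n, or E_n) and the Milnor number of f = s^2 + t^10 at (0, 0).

The Hessian of f at 0 has rank 1. Corank 1: A-series; mu = 9 gives A_9.

Type A9, Milnor number mu = 9.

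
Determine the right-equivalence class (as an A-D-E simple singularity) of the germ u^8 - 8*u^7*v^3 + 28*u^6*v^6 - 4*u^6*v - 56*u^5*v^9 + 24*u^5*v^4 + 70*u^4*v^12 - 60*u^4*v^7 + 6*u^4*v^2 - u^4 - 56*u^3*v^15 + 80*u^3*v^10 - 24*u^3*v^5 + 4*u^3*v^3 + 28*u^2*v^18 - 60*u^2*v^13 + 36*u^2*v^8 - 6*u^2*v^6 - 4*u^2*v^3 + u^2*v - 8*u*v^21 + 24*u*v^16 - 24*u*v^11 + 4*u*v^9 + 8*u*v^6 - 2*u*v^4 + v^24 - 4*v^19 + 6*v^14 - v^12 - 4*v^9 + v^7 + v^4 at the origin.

D_{5}

The Hessian of f at 0 has rank 0. Corank 2; j^3 = u^2*v has shape L^2 M (L != M), so D-series; mu = 5 gives D_5.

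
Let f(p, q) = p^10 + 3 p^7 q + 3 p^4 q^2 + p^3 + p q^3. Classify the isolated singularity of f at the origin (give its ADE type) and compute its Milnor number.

Type E7, Milnor number mu = 7.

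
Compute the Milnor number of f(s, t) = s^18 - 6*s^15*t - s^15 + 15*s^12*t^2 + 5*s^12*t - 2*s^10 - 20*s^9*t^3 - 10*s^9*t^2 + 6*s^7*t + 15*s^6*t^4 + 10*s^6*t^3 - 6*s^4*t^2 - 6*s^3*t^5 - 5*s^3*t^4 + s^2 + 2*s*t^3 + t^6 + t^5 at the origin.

4

The Hessian of f at 0 is [[2, 0], [0, 0]] with rank 1, so corank 1. A Groebner basis of the Jacobian ideal J(f) in C{s,t} is {s + t^3, s^2, s*t}; counting standard monomials gives mu = 4. Corank 1: A-series; mu = 4 gives A_4.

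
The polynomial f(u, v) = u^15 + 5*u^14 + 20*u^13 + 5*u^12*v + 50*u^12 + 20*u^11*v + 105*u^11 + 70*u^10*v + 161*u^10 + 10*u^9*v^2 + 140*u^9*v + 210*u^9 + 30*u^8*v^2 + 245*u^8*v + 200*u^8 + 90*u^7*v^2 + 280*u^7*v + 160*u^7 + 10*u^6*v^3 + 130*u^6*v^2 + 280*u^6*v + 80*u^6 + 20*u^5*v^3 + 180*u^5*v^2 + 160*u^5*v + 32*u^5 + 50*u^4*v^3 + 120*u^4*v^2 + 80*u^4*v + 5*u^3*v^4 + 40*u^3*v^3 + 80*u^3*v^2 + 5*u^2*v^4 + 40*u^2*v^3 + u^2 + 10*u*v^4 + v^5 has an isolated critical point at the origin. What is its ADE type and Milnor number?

The Hessian of f at 0 is [[2, 0], [0, 0]] with rank 1, so corank 1. A Groebner basis of the Jacobian ideal J(f) in C{u,v} is {v^4, u}; counting standard monomials gives mu = 4. Corank 1: A-series; mu = 4 gives A_4.

Type A_4, Milnor number mu = 4.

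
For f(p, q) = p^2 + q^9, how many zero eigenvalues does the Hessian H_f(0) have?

1

Hessian at 0 has rank 1.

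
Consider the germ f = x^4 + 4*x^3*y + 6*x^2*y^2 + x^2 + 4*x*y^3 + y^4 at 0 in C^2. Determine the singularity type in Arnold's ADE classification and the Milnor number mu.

The Hessian of f at 0 is [[2, 0], [0, 0]] with rank 1, so corank 1. A Groebner basis of the Jacobian ideal J(f) in C{x,y} is {y^3, x}; counting standard monomials gives mu = 3. Corank 1: A-series; mu = 3 gives A_3.

Type A3, Milnor number mu = 3.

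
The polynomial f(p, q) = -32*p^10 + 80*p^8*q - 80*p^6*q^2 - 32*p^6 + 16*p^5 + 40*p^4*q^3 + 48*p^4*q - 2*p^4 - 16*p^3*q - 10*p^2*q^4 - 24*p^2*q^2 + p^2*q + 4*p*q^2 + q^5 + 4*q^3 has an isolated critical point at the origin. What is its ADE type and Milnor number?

Type D_{6}, Milnor number mu = 6.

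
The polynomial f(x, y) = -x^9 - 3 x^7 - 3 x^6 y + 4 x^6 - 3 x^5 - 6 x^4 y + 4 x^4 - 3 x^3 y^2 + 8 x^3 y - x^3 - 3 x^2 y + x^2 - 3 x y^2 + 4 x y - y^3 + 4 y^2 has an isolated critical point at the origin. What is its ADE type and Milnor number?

Type A2, Milnor number mu = 2.

The Hessian of f at 0 has rank 1. Corank 1: A-series; mu = 2 gives A_2.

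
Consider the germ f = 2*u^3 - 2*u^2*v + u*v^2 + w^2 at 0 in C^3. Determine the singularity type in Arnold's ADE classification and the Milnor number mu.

The Hessian of f at 0 has rank 1. Corank 2; j^3 = u*(2*u^2 - 2*u*v + v^2) splits into three distinct lines over C (the quadratic factor has nonzero discriminant), so D_4.

Type D4, Milnor number mu = 4.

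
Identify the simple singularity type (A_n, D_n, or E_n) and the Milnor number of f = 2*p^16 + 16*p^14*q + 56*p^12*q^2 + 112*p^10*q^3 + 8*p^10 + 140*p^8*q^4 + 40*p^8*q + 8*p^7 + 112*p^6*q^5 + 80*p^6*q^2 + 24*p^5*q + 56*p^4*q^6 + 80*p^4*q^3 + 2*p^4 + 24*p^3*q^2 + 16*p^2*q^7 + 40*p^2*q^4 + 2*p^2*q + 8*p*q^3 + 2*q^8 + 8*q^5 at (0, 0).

The Hessian of f at 0 has rank 0. Corank 2; j^3 = 2*p^2*q has shape L^2 M (L != M), so D-series; mu = 9 gives D_9.

Type D_9, Milnor number mu = 9.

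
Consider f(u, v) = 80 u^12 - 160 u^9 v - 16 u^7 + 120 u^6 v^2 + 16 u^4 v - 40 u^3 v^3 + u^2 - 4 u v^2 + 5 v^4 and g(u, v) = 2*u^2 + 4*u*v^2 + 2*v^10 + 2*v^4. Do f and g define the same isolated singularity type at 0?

No.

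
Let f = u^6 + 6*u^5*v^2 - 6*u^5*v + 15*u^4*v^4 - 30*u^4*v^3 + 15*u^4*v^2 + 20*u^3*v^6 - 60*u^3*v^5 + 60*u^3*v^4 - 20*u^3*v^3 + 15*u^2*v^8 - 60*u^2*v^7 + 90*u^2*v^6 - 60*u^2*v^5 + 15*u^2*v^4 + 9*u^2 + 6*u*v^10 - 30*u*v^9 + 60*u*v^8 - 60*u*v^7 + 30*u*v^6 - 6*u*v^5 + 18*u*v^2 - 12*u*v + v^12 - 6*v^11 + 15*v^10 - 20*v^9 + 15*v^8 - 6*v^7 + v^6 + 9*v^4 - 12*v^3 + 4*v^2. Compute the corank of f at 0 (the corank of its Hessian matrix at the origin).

1

The Hessian at 0 is [[18, -12], [-12, 8]] of rank 1; hence corank 1.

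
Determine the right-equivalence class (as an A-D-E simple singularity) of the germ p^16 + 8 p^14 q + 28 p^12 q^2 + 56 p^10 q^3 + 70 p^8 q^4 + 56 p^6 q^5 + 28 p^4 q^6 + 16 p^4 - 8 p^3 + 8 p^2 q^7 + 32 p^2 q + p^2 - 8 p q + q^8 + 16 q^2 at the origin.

The Hessian of f at 0 is [[2, -8], [-8, 32]] with rank 1, so corank 1. A Groebner basis of the Jacobian ideal J(f) in C{p,q} is {p*q^3 - 3*p*q^2/8 + 5*p*q/256 - p/4096 + 3*q^3/4 - q^2/16 + q/1024, -7*p*q^2/32 + 7*p*q/512 - 3*p/16384 + q^4 + 3*q^3/8 - 11*q^2/256 + 3*q/4096, p^2 - p/4 + q}; counting standard monomials gives mu = 7. Corank 1: A-series; mu = 7 gives A_7.

A7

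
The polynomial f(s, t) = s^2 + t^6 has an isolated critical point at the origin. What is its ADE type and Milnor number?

The Hessian of f at 0 is [[2, 0], [0, 0]] with rank 1, so corank 1. A Groebner basis of the Jacobian ideal J(f) in C{s,t} is {t^5, s}; counting standard monomials gives mu = 5. Corank 1: A-series; mu = 5 gives A_5.

Type A_{5}, Milnor number mu = 5.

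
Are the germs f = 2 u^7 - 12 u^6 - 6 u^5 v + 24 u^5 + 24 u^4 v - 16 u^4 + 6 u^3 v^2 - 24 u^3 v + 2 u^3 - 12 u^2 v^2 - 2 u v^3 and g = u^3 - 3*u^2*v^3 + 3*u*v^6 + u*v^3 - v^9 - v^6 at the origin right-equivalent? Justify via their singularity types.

Yes.

The Hessian of f at 0 is [[0, 0], [0, 0]] with rank 0, so corank 2. A Groebner basis of the Jacobian ideal J(f) in C{u,v} is {3*u^2/4 + v^4 - v^3/4, u^3, u^2*v + u^2/4 - v^3/12, -u^2 + u*v^2 + v^3/3}; counting standard monomials gives mu = 7. Corank 2; j^3 = 2*u^3 is a perfect cube, so E-series; the 4-jet and mu = 7 give E_7. The Hessian of g at 0 is [[0, 0], [0, 0]] with rank 0, so corank 2. A Groebner basis of the Jacobian ideal J(g) in C{u,v} is {u^3, u*v^2, 3*u^2 + v^3}; counting standard monomials gives mu = 7. Corank 2; j^3 = u^3 is a perfect cube, so E-series; the 4-jet and mu = 7 give E_7. Both have type E_7, hence right-equivalent.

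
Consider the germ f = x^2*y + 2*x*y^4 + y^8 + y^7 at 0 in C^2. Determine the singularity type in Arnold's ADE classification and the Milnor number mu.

The Hessian of f at 0 is [[0, 0], [0, 0]] with rank 0, so corank 2. A Groebner basis of the Jacobian ideal J(f) in C{x,y} is {x^2*y^2, 8*x^2*y + x^2 + x*y^3, x*y + y^4, x^3}; counting standard monomials gives mu = 9. Corank 2; j^3 = x^2*y has shape L^2 M (L != M), so D-series; mu = 9 gives D_9.

Type D_{9}, Milnor number mu = 9.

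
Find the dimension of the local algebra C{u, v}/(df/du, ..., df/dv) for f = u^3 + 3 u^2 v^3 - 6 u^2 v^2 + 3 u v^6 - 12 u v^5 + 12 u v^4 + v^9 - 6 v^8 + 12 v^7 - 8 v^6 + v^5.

The Hessian of f at 0 has rank 0. Corank 2; j^3 = u^3 is a perfect cube, so E-series; the 5-jet and mu = 8 give E_8.

8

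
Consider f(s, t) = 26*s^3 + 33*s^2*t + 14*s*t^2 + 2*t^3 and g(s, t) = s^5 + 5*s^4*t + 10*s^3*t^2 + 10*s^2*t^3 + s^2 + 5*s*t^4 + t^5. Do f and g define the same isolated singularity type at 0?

No.

The Hessian of f at 0 has rank 0. Corank 2; j^3 = (2*s + t)*(13*s^2 + 10*s*t + 2*t^2) splits into three distinct lines over C (the quadratic factor has nonzero discriminant), so D_4. The Hessian of g at 0 has rank 1. Corank 1: A-series; mu = 4 gives A_4. f is D_4 but g is A_4, hence not right-equivalent.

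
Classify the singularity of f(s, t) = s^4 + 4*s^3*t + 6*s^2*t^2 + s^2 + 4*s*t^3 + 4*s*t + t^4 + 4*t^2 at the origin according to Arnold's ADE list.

The Hessian of f at 0 has rank 1. Corank 1: A-series; mu = 3 gives A_3.

A3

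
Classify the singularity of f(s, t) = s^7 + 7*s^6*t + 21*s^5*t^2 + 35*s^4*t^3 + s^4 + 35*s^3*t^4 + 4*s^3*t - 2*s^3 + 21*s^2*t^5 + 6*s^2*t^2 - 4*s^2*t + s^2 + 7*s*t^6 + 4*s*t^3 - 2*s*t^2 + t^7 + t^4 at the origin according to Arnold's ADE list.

A6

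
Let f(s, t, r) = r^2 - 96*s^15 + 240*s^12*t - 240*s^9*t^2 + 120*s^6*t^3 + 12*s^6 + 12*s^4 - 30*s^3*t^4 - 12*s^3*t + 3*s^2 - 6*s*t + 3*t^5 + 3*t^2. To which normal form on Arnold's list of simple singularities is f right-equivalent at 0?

The Hessian of f at 0 is [[6, -6, 0], [-6, 6, 0], [0, 0, 2]] with rank 2, so corank 1. A Groebner basis of the Jacobian ideal J(f) in C{s,t,r} is {s/2 + t^3 - t/2, s^2 - t^2, s*t - t^2, r}; counting standard monomials gives mu = 4. Corank 1: A-series; mu = 4 gives A_4.

A_4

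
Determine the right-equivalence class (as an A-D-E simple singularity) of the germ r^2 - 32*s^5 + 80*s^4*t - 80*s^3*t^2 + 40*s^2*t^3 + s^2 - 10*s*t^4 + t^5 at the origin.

A_4

The Hessian of f at 0 is [[2, 0, 0], [0, 0, 0], [0, 0, 2]] with rank 2, so corank 1. A Groebner basis of the Jacobian ideal J(f) in C{s,t,r} is {t^4, s, r}; counting standard monomials gives mu = 4. Corank 1: A-series; mu = 4 gives A_4.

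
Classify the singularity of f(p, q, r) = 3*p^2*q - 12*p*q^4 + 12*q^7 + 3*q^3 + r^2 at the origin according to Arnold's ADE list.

D4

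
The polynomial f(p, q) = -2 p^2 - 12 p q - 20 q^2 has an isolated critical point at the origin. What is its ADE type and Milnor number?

Type A_1, Milnor number mu = 1.

The Hessian of f at 0 has rank 2. Corank 0: nondegenerate Morse point, so A_1.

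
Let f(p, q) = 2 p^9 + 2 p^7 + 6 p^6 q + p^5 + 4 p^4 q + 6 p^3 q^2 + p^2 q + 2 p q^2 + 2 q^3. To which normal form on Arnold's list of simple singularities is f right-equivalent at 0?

The Hessian of f at 0 has rank 0. Corank 2; j^3 = q*(p^2 + 2*p*q + 2*q^2) splits into three distinct lines over C (the quadratic factor has nonzero discriminant), so D_4.

D_4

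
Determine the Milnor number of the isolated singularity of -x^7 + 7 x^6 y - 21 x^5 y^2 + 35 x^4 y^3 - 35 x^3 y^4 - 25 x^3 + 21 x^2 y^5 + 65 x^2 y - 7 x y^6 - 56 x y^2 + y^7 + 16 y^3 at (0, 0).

8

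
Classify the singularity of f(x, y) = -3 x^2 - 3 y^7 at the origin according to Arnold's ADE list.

A_6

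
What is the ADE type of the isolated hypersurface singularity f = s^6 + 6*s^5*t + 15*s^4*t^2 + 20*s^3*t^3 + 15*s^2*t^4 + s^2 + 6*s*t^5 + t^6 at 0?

The Hessian of f at 0 has rank 1. Corank 1: A-series; mu = 5 gives A_5.

A_5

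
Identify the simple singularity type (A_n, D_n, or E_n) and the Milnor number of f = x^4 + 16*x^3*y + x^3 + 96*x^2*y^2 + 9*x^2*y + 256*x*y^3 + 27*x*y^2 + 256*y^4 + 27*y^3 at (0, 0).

Type E_6, Milnor number mu = 6.

The Hessian of f at 0 has rank 0. Corank 2; j^3 = (x + 3*y)^3 is a perfect cube, so E-series; the 4-jet and mu = 6 give E_6.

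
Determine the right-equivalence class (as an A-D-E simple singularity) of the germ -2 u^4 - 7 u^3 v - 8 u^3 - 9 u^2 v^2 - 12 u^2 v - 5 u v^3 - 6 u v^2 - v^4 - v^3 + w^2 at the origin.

The Hessian of f at 0 is [[0, 0, 0], [0, 0, 0], [0, 0, 2]] with rank 1, so corank 2. A Groebner basis of the Jacobian ideal J(f) in C{u,v,w} is {768*u^2 + 768*u*v + v^4 + 8*v^3 + 192*v^2, u^3 + 36*u^2 + 36*u*v + v^3/2 + 9*v^2, u^2*v - 40*u^2 - 40*u*v - 2*v^3/3 - 10*v^2, 32*u^2 + u*v^2 + 32*u*v + 5*v^3/6 + 8*v^2, w}; counting standard monomials gives mu = 7. Corank 2; j^3 = -(2*u + v)^3 is a perfect cube, so E-series; the 4-jet and mu = 7 give E_7.

E_7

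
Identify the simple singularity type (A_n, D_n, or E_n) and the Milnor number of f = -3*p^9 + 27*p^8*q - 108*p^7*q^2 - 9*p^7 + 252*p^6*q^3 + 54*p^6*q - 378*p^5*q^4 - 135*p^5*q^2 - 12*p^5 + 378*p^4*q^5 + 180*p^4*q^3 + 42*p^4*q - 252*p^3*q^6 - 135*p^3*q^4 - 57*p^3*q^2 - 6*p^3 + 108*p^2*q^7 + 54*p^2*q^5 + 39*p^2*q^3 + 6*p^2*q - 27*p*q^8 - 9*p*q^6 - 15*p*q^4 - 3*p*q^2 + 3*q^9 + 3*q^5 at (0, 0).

Type D_{4}, Milnor number mu = 4.

The Hessian of f at 0 is [[0, 0], [0, 0]] with rank 0, so corank 2. A Groebner basis of the Jacobian ideal J(f) in C{p,q} is {q^3, p^2 + q^2/2, p*q + q^2/2}; counting standard monomials gives mu = 4. Corank 2; j^3 = -3*p*(2*p^2 - 2*p*q + q^2) splits into three distinct lines over C (the quadratic factor has nonzero discriminant), so D_4.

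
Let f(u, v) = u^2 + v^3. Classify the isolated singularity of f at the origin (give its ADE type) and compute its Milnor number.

Type A2, Milnor number mu = 2.

The Hessian of f at 0 has rank 1. Corank 1: A-series; mu = 2 gives A_2.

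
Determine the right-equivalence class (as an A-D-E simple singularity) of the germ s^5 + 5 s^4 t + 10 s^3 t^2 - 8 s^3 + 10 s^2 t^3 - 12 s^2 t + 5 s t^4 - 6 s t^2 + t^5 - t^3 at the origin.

E_8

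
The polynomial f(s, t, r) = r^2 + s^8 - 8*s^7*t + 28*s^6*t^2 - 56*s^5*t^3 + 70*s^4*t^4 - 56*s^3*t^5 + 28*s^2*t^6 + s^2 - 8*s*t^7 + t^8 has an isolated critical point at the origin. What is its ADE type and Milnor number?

Type A_{7}, Milnor number mu = 7.

The Hessian of f at 0 has rank 2. Corank 1: A-series; mu = 7 gives A_7.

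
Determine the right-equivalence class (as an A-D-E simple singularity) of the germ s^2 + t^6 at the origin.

A_5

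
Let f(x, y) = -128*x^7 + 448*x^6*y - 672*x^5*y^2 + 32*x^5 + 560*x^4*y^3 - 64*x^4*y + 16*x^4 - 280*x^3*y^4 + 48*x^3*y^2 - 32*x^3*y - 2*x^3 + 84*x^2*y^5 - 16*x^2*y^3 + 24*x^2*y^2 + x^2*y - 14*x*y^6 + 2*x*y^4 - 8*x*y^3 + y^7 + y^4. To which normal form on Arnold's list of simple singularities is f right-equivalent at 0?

The Hessian of f at 0 is [[0, 0], [0, 0]] with rank 0, so corank 2. A Groebner basis of the Jacobian ideal J(f) in C{x,y} is {x*y^2, x*y/8 + y^3, x^2 - x*y/2}; counting standard monomials gives mu = 5. Corank 2; j^3 = -x^2*(2*x - y) has shape L^2 M (L != M), so D-series; mu = 5 gives D_5.

D5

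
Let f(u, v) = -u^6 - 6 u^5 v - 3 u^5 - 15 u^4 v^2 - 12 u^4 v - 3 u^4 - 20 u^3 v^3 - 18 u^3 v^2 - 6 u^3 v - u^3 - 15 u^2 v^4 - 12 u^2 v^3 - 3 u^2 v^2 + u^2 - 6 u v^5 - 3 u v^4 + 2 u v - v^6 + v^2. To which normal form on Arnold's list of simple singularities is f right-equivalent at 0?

A2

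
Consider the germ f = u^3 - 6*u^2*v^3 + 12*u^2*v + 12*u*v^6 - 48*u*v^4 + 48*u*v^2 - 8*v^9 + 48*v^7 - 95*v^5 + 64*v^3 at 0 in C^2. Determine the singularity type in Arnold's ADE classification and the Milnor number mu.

Type E_{8}, Milnor number mu = 8.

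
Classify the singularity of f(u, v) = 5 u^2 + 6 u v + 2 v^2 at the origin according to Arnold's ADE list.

A1

The Hessian of f at 0 is [[10, 6], [6, 4]] with rank 2, so corank 0. A Groebner basis of the Jacobian ideal J(f) in C{u,v} is {u, v}; counting standard monomials gives mu = 1. Corank 0: nondegenerate Morse point, so A_1.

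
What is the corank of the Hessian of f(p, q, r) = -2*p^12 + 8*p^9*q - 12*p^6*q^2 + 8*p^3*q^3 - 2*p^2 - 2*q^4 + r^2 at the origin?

1

Hessian at 0 has rank 2.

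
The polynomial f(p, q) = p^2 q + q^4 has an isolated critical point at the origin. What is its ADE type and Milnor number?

Type D_{5}, Milnor number mu = 5.

The Hessian of f at 0 has rank 0. Corank 2; j^3 = p^2*q has shape L^2 M (L != M), so D-series; mu = 5 gives D_5.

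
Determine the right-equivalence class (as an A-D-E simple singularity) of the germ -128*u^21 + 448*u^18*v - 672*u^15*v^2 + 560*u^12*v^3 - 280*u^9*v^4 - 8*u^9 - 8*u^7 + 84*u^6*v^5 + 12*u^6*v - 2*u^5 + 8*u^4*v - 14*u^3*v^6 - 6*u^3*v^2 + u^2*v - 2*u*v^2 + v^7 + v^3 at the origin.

D_{8}

The Hessian of f at 0 has rank 0. Corank 2; j^3 = v*(u - v)^2 has shape L^2 M (L != M), so D-series; mu = 8 gives D_8.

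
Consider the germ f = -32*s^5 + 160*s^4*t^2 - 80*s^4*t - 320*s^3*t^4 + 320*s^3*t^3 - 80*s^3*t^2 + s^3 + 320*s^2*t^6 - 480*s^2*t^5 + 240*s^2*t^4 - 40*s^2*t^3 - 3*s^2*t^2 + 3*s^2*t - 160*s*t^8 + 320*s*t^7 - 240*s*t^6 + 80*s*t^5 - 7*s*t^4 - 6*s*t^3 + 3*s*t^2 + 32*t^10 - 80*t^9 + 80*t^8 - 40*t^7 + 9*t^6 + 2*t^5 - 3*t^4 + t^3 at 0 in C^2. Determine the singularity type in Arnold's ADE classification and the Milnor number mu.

Type E_{8}, Milnor number mu = 8.

The Hessian of f at 0 has rank 0. Corank 2; j^3 = (s + t)^3 is a perfect cube, so E-series; the 5-jet and mu = 8 give E_8.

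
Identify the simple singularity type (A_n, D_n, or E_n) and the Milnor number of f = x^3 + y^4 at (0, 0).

Type E6, Milnor number mu = 6.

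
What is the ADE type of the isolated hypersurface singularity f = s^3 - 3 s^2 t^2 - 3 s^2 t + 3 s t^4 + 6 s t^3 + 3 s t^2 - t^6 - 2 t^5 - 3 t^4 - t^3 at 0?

E_{8}

The Hessian of f at 0 has rank 0. Corank 2; j^3 = (s - t)^3 is a perfect cube, so E-series; the 5-jet and mu = 8 give E_8.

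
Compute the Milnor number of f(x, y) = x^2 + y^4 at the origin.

3

The Hessian of f at 0 is [[2, 0], [0, 0]] with rank 1, so corank 1. A Groebner basis of the Jacobian ideal J(f) in C{x,y} is {y^3, x}; counting standard monomials gives mu = 3. Corank 1: A-series; mu = 3 gives A_3.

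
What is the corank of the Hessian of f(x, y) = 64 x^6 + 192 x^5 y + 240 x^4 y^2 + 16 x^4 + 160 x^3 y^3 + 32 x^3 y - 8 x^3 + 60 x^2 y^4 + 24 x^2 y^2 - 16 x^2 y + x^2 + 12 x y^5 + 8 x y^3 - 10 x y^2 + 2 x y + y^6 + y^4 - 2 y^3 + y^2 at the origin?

1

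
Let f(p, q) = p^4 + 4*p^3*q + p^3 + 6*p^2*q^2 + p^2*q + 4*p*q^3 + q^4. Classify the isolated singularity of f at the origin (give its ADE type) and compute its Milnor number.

Type D_5, Milnor number mu = 5.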